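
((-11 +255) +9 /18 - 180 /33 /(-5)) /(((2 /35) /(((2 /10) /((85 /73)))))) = 2760933 /3740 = 738.22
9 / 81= 1 / 9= 0.11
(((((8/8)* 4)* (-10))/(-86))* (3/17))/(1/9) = 540/731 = 0.74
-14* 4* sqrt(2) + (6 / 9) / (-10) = -56* sqrt(2)-1 / 15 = -79.26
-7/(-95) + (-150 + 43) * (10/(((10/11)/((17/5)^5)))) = -31752257716/59375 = -534774.87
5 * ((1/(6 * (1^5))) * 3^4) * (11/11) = 135/2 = 67.50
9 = 9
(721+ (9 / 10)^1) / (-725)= -7219 / 7250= -1.00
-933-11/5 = -935.20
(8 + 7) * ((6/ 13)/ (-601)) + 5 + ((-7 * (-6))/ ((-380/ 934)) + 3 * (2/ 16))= -581129023/ 5937880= -97.87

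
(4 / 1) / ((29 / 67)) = 9.24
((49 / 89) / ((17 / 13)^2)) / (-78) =-637 / 154326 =-0.00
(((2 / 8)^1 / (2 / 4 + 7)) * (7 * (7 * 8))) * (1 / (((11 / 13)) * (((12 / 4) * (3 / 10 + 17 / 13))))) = 66248 / 20691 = 3.20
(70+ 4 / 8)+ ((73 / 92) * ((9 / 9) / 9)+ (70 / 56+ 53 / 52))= 784237 / 10764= 72.86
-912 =-912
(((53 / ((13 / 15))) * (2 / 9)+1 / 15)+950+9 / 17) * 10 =9641.86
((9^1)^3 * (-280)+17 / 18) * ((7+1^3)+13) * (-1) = 25719001 / 6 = 4286500.17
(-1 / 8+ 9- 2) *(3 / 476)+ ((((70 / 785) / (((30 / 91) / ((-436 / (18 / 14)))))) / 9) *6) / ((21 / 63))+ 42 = -11413107689 / 80710560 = -141.41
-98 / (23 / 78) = -332.35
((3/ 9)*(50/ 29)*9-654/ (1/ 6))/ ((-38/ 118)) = 6705114/ 551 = 12168.99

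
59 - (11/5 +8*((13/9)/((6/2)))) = 7148/135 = 52.95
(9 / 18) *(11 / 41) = 11 / 82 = 0.13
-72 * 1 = -72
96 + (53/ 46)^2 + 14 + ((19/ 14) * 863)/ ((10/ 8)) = 77637019/ 74060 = 1048.30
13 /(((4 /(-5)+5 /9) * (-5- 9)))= 585 /154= 3.80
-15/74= -0.20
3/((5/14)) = 42/5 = 8.40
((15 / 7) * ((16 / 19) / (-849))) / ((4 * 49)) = -20 / 1844311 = -0.00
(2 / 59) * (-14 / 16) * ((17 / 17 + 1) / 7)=-1 / 118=-0.01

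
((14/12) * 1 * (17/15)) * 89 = 10591/90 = 117.68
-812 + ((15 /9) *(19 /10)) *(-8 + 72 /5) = -11876 /15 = -791.73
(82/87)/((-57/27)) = -246/551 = -0.45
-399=-399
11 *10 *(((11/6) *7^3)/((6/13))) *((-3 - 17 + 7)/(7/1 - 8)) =35070035/18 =1948335.28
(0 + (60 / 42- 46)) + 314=1886 / 7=269.43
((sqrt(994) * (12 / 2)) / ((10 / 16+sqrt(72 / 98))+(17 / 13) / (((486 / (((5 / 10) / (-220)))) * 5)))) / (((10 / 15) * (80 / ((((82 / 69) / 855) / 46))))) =3324321 * sqrt(994) / 1449436929781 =0.00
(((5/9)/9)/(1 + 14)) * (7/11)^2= 49/29403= 0.00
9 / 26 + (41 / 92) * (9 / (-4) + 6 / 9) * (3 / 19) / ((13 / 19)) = 877 / 4784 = 0.18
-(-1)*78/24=13/4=3.25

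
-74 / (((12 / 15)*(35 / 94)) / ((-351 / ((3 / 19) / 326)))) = 1260249822 / 7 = 180035688.86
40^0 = 1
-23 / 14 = -1.64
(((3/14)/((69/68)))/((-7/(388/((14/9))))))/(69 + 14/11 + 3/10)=-6530040/61242307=-0.11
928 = 928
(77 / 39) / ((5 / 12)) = 308 / 65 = 4.74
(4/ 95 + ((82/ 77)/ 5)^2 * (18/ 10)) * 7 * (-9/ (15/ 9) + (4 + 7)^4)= 18218227616/ 1436875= 12679.06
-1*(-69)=69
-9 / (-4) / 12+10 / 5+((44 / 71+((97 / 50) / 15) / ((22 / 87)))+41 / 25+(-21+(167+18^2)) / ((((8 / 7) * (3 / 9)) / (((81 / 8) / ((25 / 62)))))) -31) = 30953.42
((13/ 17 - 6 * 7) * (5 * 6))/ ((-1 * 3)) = 7010/ 17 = 412.35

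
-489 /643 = -0.76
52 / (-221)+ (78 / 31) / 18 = -151 / 1581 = -0.10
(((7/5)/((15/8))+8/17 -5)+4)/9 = 277/11475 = 0.02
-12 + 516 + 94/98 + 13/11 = 272810/539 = 506.14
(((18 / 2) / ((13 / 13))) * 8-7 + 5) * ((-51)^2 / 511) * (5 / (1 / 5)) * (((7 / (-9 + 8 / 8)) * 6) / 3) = -2275875 / 146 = -15588.18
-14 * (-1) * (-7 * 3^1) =-294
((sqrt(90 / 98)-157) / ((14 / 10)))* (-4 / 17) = 3140 / 119-60* sqrt(5) / 833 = 26.23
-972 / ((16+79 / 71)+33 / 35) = -201285 / 3739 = -53.83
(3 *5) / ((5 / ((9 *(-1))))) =-27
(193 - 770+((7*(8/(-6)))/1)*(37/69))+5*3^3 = -92530/207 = -447.00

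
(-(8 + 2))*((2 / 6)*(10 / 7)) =-100 / 21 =-4.76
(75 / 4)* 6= 225 / 2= 112.50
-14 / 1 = -14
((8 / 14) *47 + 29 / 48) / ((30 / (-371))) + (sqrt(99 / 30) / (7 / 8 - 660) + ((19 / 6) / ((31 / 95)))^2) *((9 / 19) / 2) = -439093291 / 1383840 - 18 *sqrt(330) / 500935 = -317.30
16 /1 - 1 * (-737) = 753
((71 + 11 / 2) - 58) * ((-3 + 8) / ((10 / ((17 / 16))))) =629 / 64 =9.83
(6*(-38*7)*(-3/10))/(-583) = -2394/2915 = -0.82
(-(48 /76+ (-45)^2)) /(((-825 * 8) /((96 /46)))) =76974 /120175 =0.64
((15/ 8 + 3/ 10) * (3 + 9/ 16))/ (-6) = -1653/ 1280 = -1.29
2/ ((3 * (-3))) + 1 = 7/ 9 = 0.78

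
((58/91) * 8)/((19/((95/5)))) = 464/91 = 5.10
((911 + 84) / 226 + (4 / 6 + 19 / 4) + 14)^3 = 13514.13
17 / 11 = 1.55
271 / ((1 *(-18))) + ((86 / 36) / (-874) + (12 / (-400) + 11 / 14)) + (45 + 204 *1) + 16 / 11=3575824951 / 15142050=236.15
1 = 1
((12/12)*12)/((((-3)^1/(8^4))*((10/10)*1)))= -16384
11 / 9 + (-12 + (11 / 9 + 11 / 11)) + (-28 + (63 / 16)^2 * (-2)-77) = -166537 / 1152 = -144.56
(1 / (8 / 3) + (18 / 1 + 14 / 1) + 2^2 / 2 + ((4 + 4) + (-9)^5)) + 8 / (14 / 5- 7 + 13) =-5192503 / 88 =-59005.72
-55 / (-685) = 11 / 137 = 0.08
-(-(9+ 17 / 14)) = 143 / 14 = 10.21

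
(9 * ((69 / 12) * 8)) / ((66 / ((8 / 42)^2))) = 368 / 1617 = 0.23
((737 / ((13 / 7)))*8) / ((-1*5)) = -41272 / 65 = -634.95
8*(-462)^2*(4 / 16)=426888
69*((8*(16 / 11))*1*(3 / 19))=26496 / 209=126.78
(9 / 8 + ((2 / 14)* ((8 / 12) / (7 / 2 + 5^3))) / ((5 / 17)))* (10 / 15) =243409 / 323820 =0.75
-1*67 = -67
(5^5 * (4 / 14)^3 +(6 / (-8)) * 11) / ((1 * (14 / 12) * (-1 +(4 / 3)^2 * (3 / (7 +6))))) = -10375677 / 110446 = -93.94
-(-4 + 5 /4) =11 /4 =2.75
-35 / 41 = -0.85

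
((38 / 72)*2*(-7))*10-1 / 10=-73.99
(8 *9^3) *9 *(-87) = -4566456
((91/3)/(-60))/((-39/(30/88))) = 7/1584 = 0.00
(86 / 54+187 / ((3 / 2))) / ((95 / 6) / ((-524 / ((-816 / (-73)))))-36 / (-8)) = 65200534 / 2149389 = 30.33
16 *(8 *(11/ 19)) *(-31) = -43648/ 19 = -2297.26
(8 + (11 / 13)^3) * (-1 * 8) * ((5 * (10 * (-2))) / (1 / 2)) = 30251200 / 2197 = 13769.32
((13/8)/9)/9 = 13/648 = 0.02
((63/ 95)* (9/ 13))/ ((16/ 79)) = 44793/ 19760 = 2.27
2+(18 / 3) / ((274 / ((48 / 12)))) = 286 / 137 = 2.09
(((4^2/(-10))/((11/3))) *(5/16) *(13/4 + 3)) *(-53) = 3975/88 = 45.17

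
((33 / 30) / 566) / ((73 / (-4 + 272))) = 737 / 103295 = 0.01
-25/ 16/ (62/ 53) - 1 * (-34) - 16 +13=29.66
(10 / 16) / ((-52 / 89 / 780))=-6675 / 8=-834.38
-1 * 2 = -2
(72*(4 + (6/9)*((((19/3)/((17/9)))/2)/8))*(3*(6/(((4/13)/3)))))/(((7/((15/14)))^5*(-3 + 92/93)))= -125602205259375/57471284260544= -2.19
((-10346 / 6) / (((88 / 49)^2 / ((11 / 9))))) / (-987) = 1774339 / 2680128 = 0.66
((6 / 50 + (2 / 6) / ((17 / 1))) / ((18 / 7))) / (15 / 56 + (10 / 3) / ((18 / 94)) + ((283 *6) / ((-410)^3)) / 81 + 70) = 12022579240 / 19415088708271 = 0.00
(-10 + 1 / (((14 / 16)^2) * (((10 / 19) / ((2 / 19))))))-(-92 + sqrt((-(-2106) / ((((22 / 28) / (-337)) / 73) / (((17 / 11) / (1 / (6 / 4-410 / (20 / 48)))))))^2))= -2968156035176316 / 29645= -100123327211.21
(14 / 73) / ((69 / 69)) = 14 / 73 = 0.19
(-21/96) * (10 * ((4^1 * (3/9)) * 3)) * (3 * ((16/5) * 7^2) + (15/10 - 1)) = -32963/8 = -4120.38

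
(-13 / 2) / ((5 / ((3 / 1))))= -39 / 10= -3.90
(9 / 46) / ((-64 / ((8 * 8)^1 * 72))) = -324 / 23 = -14.09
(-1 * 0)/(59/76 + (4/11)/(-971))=0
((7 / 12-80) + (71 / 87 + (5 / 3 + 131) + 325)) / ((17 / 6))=131915 / 986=133.79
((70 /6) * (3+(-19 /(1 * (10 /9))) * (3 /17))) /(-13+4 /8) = 7 /425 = 0.02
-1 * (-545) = 545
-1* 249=-249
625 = 625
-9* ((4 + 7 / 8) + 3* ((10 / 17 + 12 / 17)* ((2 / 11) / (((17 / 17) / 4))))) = -9423 / 136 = -69.29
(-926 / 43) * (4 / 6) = -1852 / 129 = -14.36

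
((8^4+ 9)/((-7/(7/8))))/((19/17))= -69785/152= -459.11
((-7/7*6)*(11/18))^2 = 13.44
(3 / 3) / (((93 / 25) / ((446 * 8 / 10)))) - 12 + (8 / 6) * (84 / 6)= 3180 / 31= 102.58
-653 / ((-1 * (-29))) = -653 / 29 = -22.52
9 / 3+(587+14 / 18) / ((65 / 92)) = 834.93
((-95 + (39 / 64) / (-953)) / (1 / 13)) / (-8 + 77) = -17.90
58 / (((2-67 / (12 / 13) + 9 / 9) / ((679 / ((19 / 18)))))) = -8506512 / 15865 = -536.18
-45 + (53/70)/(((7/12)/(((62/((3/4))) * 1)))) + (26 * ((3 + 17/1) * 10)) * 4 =5111263/245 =20862.30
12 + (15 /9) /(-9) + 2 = 373 /27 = 13.81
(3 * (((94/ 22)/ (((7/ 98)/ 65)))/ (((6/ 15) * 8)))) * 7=2245425/ 88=25516.19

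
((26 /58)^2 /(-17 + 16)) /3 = -169 /2523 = -0.07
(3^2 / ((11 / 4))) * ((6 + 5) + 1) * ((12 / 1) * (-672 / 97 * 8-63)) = -59548608 / 1067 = -55809.38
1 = 1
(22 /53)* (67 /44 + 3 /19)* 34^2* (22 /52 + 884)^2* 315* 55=3719754159679490625 /340366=10928688998547.12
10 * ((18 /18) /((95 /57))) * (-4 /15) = -8 /5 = -1.60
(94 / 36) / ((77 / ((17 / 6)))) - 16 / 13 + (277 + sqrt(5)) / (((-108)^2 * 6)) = -1.13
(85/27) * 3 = 85/9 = 9.44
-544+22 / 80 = -21749 / 40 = -543.72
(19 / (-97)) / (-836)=1 / 4268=0.00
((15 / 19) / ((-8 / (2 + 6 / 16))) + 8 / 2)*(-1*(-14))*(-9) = -15183 / 32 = -474.47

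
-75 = -75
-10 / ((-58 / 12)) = 60 / 29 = 2.07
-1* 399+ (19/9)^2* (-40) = -46759/81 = -577.27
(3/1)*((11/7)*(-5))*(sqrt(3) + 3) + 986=6407/7-165*sqrt(3)/7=874.46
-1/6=-0.17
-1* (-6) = 6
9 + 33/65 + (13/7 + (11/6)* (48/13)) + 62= 80.13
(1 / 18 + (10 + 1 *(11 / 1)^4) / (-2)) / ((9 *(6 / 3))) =-65929 / 162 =-406.97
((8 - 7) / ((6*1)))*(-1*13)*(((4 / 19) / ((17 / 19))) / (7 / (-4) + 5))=-8 / 51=-0.16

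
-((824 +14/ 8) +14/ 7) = -3311/ 4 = -827.75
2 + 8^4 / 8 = 514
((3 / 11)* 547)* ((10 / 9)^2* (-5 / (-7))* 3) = 273500 / 693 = 394.66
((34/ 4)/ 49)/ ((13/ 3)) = 51/ 1274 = 0.04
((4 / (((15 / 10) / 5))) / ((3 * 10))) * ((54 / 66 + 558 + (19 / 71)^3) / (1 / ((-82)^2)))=59175351827936 / 35433189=1670054.36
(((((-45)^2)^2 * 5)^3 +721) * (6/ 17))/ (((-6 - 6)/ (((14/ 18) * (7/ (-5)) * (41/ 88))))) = 509285366992123772158871/ 3960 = 128607415907101962666.38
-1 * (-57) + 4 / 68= 970 / 17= 57.06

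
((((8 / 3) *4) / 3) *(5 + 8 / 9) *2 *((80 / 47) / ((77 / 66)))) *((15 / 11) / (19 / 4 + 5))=10854400 / 1270269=8.54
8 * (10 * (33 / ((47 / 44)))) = 116160 / 47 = 2471.49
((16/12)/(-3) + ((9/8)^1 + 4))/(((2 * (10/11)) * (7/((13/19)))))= 48191/191520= 0.25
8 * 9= 72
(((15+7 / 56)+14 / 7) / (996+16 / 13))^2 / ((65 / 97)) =23667709 / 53780894720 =0.00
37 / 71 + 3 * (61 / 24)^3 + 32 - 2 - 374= -96259645 / 327168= -294.22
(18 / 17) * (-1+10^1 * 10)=1782 / 17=104.82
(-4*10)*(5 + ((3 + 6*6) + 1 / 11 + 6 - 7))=-18960 / 11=-1723.64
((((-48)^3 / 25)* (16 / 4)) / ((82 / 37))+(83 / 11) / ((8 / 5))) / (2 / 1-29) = 719749729 / 2435400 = 295.54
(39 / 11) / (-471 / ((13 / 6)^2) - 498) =-2197 / 370766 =-0.01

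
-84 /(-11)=84 /11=7.64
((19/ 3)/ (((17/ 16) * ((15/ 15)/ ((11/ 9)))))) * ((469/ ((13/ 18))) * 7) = 21956704/ 663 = 33117.20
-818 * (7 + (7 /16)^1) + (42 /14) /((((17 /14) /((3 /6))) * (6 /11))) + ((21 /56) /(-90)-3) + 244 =-23829707 /4080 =-5840.61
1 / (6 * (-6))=-1 / 36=-0.03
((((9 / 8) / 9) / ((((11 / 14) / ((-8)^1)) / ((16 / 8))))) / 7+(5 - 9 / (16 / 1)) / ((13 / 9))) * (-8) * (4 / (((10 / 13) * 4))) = -28.17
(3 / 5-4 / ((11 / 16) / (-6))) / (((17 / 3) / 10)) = 11718 / 187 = 62.66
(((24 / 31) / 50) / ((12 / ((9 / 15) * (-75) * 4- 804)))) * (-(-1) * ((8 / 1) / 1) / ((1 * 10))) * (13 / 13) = -3936 / 3875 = -1.02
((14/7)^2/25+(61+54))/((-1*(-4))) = 2879/100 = 28.79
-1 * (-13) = 13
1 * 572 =572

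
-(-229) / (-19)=-229 / 19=-12.05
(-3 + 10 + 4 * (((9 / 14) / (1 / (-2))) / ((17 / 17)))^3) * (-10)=5150 / 343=15.01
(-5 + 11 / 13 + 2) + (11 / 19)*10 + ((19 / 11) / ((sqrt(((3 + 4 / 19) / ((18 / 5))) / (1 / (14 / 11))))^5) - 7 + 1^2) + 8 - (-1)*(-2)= 4.89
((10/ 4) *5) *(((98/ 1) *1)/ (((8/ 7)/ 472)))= 505925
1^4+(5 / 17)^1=22 / 17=1.29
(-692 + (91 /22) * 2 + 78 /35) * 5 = -262377 /77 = -3407.49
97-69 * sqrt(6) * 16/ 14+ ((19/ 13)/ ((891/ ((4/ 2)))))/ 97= 108984485/ 1123551-552 * sqrt(6)/ 7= -96.16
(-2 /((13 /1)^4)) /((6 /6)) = -2 /28561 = -0.00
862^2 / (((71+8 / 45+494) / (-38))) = -1270605240 / 25433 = -49958.92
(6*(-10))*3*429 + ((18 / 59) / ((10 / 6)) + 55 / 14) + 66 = -318629039 / 4130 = -77149.89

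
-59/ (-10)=59/ 10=5.90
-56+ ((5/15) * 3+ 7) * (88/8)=32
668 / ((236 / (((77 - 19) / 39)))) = 9686 / 2301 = 4.21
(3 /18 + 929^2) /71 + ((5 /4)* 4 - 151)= 5116051 /426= 12009.51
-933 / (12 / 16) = -1244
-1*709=-709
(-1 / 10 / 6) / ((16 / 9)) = -3 / 320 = -0.01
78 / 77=1.01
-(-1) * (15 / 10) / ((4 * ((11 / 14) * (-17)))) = -0.03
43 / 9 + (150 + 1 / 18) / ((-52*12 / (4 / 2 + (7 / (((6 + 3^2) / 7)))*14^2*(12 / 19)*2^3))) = -137584673 / 177840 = -773.64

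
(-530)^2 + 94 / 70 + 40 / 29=285116263 / 1015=280902.72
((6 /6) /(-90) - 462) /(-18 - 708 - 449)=41581 /105750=0.39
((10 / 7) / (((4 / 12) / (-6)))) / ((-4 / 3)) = 135 / 7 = 19.29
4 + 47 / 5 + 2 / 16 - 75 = -2459 / 40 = -61.48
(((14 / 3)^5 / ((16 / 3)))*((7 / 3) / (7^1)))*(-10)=-336140 / 243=-1383.29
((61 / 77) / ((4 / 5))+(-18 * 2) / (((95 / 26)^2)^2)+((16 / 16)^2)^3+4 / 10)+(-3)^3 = -622446397263 / 25086792500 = -24.81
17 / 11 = 1.55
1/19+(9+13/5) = 1107/95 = 11.65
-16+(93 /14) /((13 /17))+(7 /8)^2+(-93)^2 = 50333643 /5824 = 8642.45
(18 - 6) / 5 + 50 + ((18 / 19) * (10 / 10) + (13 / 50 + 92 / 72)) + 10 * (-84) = -3356366 / 4275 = -785.11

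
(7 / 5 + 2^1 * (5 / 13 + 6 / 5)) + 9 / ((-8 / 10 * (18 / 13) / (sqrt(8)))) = 297 / 65 - 65 * sqrt(2) / 4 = -18.41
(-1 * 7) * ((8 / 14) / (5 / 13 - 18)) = 52 / 229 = 0.23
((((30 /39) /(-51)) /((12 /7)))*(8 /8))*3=-35 /1326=-0.03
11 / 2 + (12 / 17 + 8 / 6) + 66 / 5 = 10577 / 510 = 20.74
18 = 18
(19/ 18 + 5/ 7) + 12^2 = 18367/ 126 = 145.77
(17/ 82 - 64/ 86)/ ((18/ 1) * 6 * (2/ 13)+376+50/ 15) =-73827/ 54448492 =-0.00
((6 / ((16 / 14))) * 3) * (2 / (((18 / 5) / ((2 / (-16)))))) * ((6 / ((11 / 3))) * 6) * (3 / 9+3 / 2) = -315 / 16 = -19.69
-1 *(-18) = 18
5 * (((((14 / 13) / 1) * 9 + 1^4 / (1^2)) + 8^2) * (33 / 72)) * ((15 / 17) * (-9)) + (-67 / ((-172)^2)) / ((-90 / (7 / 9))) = -7198571996851 / 5295831840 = -1359.29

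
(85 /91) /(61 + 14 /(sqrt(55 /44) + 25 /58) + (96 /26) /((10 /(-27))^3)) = -53608883750 /279780534187 -2904078125* sqrt(5) /39968647741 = -0.35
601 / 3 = 200.33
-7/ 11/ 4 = -7/ 44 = -0.16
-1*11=-11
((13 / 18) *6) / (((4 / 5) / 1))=65 / 12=5.42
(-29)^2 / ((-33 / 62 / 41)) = -2137822 / 33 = -64782.48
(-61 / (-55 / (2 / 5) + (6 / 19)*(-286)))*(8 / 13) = 18544 / 112541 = 0.16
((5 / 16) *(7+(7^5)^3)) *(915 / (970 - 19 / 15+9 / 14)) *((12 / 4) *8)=6841829581026693750 / 203569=33609388369676.59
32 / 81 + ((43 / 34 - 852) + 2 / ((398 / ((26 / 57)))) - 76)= -9645840253 / 10412874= -926.34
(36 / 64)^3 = 729 / 4096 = 0.18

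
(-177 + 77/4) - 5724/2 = -12079/4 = -3019.75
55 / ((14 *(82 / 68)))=935 / 287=3.26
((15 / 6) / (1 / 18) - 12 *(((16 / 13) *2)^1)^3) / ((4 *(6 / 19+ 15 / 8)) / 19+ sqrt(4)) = -212521422 / 3904069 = -54.44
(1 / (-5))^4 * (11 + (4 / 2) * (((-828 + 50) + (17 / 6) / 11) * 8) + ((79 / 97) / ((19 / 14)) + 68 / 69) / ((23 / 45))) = -79981263817 / 4021656375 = -19.89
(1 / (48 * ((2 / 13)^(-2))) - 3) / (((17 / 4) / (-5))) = 30415 / 8619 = 3.53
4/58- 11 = -317/29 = -10.93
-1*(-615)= 615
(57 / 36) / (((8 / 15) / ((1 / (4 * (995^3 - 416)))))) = 0.00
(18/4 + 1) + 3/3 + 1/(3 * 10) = 98/15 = 6.53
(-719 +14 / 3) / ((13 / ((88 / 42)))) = -94292 / 819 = -115.13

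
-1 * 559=-559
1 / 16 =0.06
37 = 37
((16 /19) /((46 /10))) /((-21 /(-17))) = 1360 /9177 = 0.15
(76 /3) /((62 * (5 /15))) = 38 /31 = 1.23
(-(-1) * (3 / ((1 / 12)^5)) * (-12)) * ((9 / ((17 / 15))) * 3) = -3627970560 / 17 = -213410032.94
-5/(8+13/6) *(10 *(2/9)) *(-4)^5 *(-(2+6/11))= -5734400/2013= -2848.68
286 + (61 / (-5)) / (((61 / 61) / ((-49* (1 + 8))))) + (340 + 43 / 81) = 2432726 / 405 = 6006.73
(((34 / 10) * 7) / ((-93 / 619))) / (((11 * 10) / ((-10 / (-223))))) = -73661 / 1140645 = -0.06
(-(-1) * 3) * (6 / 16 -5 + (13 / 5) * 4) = 693 / 40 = 17.32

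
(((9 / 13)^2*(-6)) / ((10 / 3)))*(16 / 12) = -972 / 845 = -1.15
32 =32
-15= -15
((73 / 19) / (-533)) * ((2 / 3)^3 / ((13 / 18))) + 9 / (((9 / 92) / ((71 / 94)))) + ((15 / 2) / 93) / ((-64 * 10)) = 10236323110681 / 147314309376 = 69.49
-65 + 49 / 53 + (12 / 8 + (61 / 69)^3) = -2154940211 / 34821954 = -61.88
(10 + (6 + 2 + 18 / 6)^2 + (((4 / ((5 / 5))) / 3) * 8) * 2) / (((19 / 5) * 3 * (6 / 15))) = 11425 / 342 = 33.41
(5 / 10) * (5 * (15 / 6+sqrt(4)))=45 / 4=11.25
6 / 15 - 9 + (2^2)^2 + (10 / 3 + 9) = 296 / 15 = 19.73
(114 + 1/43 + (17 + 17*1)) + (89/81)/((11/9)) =148.92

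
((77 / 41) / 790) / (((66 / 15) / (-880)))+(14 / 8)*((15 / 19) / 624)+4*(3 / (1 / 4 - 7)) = -1037312387 / 460819008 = -2.25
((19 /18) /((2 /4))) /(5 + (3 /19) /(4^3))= 23104 /54747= 0.42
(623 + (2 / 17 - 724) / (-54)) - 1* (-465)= 168515 / 153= 1101.41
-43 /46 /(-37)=43 /1702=0.03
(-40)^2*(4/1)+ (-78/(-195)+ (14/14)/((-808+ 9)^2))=20430108807/3192005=6400.40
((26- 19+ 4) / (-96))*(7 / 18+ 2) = -473 / 1728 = -0.27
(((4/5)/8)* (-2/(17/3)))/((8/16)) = -6/85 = -0.07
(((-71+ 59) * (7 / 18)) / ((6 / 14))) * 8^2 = -6272 / 9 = -696.89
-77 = -77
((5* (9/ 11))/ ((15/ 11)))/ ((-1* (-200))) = 3/ 200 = 0.02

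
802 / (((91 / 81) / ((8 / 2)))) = 2855.47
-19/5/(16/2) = -19/40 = -0.48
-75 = -75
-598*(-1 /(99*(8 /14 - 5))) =-4186 /3069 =-1.36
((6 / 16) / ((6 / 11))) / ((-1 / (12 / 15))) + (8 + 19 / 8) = 393 / 40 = 9.82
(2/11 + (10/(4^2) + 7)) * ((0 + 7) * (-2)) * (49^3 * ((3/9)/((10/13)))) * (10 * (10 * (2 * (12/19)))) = -147101250660/209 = -703833735.22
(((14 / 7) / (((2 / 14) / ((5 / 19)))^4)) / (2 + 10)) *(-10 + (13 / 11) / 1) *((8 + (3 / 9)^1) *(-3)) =3639015625 / 8601186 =423.08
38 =38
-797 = -797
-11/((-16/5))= 55/16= 3.44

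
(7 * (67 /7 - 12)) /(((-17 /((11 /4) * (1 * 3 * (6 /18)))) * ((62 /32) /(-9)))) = -396 /31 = -12.77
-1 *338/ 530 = -169/ 265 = -0.64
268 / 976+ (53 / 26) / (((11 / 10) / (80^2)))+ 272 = 423324205 / 34892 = 12132.41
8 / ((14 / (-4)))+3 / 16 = -2.10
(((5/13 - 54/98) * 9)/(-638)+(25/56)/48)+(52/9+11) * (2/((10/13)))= 51071231987/1170449280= 43.63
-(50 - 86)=36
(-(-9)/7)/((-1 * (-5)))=9/35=0.26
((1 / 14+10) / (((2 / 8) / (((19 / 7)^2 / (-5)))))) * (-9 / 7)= 916218 / 12005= 76.32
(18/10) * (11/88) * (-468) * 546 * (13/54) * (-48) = 3321864/5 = 664372.80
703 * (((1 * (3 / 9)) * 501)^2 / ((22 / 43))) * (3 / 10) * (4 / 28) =2529169743 / 1540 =1642318.01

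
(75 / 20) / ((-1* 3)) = -5 / 4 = -1.25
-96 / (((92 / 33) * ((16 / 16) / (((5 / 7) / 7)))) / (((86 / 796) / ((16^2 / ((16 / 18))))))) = -2365 / 1794184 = -0.00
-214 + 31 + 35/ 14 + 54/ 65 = -23357/ 130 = -179.67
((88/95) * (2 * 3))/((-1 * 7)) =-528/665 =-0.79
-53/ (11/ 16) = -848/ 11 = -77.09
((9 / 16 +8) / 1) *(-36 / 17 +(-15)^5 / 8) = -1768623831 / 2176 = -812786.69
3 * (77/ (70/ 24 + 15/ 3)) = 29.18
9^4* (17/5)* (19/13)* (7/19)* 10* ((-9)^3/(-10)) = 569173311/65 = 8756512.48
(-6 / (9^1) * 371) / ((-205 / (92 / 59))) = 68264 / 36285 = 1.88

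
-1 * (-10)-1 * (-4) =14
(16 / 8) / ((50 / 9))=9 / 25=0.36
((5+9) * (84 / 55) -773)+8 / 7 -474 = -471423 / 385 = -1224.48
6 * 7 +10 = 52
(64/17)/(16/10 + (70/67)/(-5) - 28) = -10720/75769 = -0.14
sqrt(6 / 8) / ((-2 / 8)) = -2 * sqrt(3) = -3.46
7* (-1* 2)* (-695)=9730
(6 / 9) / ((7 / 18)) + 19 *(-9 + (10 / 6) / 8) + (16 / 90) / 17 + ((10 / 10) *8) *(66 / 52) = -86413421 / 556920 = -155.16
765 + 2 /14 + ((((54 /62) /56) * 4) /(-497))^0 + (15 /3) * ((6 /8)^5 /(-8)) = 43925191 /57344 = 765.99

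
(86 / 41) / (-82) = -43 / 1681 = -0.03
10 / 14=5 / 7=0.71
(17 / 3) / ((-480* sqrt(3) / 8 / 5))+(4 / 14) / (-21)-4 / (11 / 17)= -10018 / 1617-17* sqrt(3) / 108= -6.47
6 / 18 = 1 / 3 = 0.33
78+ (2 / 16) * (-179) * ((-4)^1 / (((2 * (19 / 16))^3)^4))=172644714080328430 / 2213314919066161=78.00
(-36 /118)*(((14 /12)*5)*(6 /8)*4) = -315 /59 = -5.34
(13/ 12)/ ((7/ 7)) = 13/ 12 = 1.08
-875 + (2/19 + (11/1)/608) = -531925/608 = -874.88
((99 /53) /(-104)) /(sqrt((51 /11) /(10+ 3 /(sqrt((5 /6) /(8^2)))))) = -33*sqrt(140250+ 67320*sqrt(30)) /468520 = -0.05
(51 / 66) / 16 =17 / 352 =0.05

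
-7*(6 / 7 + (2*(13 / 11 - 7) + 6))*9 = 3312 / 11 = 301.09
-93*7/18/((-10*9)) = 217/540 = 0.40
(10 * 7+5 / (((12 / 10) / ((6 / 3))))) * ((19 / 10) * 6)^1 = 893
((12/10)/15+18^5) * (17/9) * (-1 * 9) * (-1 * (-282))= -9058589375.52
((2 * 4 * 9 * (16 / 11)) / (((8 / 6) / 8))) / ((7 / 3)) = 20736 / 77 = 269.30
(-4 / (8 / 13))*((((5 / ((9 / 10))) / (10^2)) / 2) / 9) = -13 / 648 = -0.02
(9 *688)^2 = 38340864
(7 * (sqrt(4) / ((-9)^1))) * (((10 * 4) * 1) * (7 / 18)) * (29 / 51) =-56840 / 4131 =-13.76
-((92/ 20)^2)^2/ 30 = -279841/ 18750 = -14.92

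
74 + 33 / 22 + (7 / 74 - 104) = -1051 / 37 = -28.41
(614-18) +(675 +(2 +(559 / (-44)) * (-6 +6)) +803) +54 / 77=159906 / 77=2076.70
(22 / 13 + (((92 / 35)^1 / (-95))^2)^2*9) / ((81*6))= 1344499476445691 / 386114600640234375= 0.00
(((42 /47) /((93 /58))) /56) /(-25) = -29 /72850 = -0.00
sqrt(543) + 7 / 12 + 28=sqrt(543) + 343 / 12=51.89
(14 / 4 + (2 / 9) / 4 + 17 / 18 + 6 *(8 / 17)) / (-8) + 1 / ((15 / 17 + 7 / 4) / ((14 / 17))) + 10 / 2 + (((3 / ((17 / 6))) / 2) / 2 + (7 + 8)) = 957309 / 48688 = 19.66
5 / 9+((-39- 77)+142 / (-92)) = -48433 / 414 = -116.99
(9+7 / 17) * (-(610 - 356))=-40640 / 17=-2390.59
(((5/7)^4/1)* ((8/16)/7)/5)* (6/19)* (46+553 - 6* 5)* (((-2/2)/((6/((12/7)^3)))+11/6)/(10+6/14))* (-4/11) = -290901250/12564795551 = -0.02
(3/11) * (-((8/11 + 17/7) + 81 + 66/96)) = -313581/13552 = -23.14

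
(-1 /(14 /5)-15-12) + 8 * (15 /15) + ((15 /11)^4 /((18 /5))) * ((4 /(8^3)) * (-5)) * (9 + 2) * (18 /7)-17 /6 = -83188363 /3577728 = -23.25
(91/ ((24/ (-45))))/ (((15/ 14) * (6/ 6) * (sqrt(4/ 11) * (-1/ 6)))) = 1911 * sqrt(11)/ 4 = 1584.52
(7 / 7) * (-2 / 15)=-2 / 15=-0.13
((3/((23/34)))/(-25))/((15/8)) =-272/2875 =-0.09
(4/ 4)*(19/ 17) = 19/ 17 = 1.12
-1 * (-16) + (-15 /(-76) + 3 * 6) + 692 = 55191 /76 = 726.20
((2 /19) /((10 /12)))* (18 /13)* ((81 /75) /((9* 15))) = 216 /154375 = 0.00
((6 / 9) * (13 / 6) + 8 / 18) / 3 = 17 / 27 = 0.63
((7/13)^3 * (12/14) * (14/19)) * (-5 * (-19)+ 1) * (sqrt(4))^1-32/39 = 2268064/125229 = 18.11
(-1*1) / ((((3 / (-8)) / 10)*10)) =8 / 3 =2.67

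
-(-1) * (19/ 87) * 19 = 361/ 87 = 4.15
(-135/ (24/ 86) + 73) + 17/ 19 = -31149/ 76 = -409.86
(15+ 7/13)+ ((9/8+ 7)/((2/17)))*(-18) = -127669/104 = -1227.59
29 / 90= 0.32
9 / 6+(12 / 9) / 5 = 53 / 30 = 1.77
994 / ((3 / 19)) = 6295.33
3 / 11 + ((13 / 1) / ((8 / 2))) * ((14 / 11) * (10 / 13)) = 3.45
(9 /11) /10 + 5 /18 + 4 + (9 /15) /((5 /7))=12869 /2475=5.20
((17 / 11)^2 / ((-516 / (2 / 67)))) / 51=-17 / 6274818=-0.00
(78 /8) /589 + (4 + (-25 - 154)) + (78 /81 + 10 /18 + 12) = -10271107 /63612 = -161.46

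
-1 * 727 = -727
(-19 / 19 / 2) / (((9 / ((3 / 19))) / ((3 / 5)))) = -1 / 190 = -0.01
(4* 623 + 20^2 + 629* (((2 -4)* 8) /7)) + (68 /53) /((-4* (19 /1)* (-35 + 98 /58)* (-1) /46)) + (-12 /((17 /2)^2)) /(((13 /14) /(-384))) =1522.95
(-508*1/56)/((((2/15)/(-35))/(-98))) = -466725/2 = -233362.50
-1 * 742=-742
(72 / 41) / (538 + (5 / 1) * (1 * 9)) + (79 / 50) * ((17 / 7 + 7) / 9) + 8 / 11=2.39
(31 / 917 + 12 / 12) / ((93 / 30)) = 9480 / 28427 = 0.33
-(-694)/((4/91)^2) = 2873507/8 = 359188.38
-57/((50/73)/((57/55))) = -237177/2750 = -86.25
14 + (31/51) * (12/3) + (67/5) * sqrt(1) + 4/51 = 29.91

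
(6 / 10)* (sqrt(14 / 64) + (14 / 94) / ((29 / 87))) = 63 / 235 + 3* sqrt(14) / 40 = 0.55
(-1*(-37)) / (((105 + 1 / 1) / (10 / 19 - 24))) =-8251 / 1007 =-8.19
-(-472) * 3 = 1416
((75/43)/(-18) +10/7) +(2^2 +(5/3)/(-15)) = 28285/5418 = 5.22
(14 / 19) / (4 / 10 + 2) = 35 / 114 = 0.31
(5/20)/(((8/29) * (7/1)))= 29/224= 0.13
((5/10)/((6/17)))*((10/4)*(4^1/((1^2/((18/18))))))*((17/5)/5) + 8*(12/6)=769/30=25.63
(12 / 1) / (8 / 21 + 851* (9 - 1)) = 63 / 35744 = 0.00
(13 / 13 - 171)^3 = -4913000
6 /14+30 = 213 /7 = 30.43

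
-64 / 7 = -9.14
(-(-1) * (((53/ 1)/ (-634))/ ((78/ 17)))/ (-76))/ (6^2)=901/ 135300672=0.00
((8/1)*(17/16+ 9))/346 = 161/692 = 0.23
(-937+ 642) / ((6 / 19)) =-5605 / 6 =-934.17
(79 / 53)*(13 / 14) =1027 / 742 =1.38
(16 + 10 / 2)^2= 441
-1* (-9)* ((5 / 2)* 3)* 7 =945 / 2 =472.50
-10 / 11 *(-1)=0.91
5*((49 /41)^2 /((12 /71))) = 852355 /20172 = 42.25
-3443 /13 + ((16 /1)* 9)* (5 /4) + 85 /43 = -46324 /559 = -82.87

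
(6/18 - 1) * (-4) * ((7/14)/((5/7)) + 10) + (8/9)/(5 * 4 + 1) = 27004/945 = 28.58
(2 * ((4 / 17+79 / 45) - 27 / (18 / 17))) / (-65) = 35969 / 49725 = 0.72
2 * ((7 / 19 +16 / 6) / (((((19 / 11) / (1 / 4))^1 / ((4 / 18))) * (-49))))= -0.00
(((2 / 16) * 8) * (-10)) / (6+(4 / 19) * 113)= -0.34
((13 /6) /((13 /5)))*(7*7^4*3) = 84035 /2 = 42017.50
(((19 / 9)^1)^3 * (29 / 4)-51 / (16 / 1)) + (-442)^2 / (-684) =-48887101 / 221616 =-220.59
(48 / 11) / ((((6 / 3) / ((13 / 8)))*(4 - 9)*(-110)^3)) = 39 / 73205000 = 0.00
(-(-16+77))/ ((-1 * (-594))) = -61/ 594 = -0.10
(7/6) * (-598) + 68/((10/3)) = -10159/15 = -677.27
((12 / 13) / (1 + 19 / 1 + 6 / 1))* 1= 0.04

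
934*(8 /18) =3736 /9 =415.11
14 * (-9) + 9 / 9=-125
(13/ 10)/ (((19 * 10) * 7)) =13/ 13300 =0.00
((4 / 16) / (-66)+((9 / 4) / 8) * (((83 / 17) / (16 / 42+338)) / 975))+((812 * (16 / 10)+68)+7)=5179376321167 / 3769022400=1374.20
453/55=8.24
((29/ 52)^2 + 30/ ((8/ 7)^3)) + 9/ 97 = 86036593/ 4196608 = 20.50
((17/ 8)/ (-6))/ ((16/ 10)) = -0.22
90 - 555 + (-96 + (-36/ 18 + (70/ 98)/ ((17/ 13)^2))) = -1138104/ 2023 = -562.58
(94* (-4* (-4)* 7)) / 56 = 188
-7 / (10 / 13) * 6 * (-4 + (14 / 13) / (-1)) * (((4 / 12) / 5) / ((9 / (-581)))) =-89474 / 75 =-1192.99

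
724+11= 735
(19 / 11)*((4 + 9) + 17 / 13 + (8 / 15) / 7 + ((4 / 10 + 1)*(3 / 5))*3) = 2192011 / 75075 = 29.20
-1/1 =-1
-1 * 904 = -904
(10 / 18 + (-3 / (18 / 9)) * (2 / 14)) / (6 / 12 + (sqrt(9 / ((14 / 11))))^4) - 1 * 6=-5.99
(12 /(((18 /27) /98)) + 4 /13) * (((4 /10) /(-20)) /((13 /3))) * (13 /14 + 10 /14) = -13.38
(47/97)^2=0.23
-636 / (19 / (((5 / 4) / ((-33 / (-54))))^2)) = -321975 / 2299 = -140.05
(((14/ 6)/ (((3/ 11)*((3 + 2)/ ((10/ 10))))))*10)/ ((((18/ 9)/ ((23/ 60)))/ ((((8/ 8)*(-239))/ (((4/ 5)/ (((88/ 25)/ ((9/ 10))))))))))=-4655959/ 1215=-3832.07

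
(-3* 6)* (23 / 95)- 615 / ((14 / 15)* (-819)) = -430061 / 121030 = -3.55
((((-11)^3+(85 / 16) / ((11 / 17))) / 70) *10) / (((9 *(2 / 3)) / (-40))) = 1164055 / 924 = 1259.80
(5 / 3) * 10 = 50 / 3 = 16.67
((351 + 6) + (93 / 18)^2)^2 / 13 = 190798969 / 16848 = 11324.73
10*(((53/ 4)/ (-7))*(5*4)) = -2650/ 7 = -378.57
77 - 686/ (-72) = 86.53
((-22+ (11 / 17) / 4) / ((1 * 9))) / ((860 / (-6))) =99 / 5848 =0.02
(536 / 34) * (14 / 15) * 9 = 132.42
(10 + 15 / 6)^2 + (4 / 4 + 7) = 164.25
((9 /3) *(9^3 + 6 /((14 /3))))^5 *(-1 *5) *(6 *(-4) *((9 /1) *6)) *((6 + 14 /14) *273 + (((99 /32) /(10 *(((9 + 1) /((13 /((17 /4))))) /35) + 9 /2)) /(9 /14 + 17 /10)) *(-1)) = 624957901589560808602727.50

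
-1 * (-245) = 245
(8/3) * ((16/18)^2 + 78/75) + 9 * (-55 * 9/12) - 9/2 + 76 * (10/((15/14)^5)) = 33897889/202500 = 167.40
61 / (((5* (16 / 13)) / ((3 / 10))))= 2379 / 800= 2.97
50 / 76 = 25 / 38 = 0.66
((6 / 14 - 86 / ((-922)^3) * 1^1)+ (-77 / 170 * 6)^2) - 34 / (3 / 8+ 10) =7463664360355159 / 1645041093952900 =4.54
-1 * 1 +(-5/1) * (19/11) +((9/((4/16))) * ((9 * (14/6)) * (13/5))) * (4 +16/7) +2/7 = 4753152/385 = 12345.85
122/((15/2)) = 244/15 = 16.27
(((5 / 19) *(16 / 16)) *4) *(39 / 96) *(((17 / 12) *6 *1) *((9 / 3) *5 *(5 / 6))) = 27625 / 608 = 45.44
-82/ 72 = -41/ 36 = -1.14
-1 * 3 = -3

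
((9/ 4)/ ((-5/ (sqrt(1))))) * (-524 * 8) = 9432/ 5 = 1886.40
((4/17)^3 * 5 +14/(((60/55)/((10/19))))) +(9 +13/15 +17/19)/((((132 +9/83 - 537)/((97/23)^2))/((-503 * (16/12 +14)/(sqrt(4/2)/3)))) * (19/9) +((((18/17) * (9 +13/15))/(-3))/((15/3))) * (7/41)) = -7762464511100853368587817673845/92701152414346051235662056807 - 3141601134660724516105375 * sqrt(2)/1986162435093705233926362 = -85.97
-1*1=-1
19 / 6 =3.17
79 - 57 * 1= 22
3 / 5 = 0.60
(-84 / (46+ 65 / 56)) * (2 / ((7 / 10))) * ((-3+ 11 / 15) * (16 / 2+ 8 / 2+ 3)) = 456960 / 2641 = 173.03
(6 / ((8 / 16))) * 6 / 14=36 / 7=5.14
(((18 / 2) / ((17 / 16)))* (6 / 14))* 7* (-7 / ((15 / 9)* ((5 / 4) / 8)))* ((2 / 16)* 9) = -326592 / 425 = -768.45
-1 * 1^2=-1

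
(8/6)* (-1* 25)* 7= -700/3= -233.33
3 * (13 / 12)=13 / 4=3.25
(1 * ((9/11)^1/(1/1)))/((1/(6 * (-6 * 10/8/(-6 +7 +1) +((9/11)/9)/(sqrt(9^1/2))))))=-405/22 +18 * sqrt(2)/121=-18.20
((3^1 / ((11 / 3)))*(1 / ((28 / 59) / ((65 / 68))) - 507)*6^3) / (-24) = 77880933 / 20944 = 3718.53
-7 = -7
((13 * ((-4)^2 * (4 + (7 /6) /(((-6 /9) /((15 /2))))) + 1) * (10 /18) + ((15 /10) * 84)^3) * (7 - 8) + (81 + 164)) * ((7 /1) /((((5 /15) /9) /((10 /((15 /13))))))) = -3274499228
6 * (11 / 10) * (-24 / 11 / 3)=-24 / 5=-4.80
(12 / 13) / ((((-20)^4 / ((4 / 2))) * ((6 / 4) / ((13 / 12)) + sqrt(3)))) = -9 / 610000 + 13 * sqrt(3) / 1220000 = 0.00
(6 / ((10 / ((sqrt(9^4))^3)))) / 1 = 1594323 / 5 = 318864.60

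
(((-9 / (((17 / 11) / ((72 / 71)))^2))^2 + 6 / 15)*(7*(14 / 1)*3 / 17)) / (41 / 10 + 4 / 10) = 32064849109198472 / 541214297244255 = 59.25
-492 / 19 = -25.89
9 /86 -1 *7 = -593 /86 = -6.90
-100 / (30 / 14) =-140 / 3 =-46.67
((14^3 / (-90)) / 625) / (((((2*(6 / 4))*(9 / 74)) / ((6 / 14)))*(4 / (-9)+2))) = -0.04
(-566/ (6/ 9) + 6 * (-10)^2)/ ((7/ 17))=-4233/ 7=-604.71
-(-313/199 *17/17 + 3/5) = 968/995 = 0.97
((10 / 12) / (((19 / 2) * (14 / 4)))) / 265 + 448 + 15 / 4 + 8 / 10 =191401537 / 422940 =452.55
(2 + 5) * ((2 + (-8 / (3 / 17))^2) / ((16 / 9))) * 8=64799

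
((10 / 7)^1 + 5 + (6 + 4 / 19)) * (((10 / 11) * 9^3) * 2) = 24508980 / 1463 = 16752.55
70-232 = -162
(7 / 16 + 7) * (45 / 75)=357 / 80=4.46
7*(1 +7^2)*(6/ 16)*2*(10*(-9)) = -23625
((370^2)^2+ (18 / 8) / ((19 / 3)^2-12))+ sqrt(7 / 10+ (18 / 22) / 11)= sqrt(9370) / 110+ 18966509320081 / 1012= 18741610000.96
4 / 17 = 0.24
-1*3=-3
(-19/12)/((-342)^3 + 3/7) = 133/3360141756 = 0.00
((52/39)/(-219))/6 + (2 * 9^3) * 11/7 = 31610884/13797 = 2291.14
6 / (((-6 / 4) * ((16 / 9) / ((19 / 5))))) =-171 / 20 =-8.55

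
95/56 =1.70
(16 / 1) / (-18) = -8 / 9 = -0.89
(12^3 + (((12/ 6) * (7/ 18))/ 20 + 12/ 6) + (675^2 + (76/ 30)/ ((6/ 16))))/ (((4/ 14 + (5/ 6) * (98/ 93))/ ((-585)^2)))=134485178232.57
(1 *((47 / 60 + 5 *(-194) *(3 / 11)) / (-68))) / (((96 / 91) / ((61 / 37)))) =966334733 / 159413760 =6.06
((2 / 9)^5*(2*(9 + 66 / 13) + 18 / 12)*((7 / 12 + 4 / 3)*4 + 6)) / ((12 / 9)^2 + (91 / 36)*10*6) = 168592 / 117789633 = 0.00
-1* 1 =-1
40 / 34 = 1.18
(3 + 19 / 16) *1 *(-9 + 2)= -469 / 16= -29.31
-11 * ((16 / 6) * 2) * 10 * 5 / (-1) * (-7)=-61600 / 3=-20533.33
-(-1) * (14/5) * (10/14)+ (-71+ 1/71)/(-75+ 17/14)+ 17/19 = 5374505/1393517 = 3.86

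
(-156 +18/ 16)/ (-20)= 7.74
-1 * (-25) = 25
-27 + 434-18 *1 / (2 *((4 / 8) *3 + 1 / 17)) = 401.23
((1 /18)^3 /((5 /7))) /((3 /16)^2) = 0.01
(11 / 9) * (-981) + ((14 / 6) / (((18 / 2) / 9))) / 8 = -28769 / 24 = -1198.71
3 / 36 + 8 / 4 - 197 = -2339 / 12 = -194.92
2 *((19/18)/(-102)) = -19/918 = -0.02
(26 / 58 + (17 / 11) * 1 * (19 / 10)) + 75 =250047 / 3190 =78.38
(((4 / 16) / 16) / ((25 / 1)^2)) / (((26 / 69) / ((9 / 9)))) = 69 / 1040000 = 0.00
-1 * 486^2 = -236196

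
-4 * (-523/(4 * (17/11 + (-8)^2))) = 5753/721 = 7.98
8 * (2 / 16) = 1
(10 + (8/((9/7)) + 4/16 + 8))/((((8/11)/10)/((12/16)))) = 48455/192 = 252.37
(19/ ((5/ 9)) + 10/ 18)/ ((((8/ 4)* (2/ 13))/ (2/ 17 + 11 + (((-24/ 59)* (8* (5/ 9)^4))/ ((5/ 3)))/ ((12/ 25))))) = 7037633863/ 5806485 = 1212.03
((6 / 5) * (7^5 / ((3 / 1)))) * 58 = 389922.40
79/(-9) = -79/9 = -8.78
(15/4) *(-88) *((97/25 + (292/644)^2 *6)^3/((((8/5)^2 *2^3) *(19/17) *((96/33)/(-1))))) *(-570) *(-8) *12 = 2020842690495441912730917/55732077775875200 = 36259956.05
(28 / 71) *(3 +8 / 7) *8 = 928 / 71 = 13.07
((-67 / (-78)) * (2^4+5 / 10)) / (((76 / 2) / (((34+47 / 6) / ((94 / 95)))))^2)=1160793425 / 66163968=17.54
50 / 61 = 0.82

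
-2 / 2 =-1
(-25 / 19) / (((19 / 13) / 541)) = -175825 / 361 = -487.05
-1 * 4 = -4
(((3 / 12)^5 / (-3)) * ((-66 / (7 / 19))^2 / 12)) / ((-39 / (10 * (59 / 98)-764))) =-124796617 / 7375872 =-16.92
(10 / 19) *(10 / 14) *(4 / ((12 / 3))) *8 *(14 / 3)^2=11200 / 171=65.50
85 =85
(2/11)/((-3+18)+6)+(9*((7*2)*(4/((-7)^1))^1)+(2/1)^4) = -12934/231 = -55.99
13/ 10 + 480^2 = 2304013/ 10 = 230401.30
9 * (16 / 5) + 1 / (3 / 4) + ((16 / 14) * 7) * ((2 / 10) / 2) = 464 / 15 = 30.93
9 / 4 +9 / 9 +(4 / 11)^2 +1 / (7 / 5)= 13879 / 3388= 4.10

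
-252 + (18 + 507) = 273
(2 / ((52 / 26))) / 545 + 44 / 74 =12027 / 20165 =0.60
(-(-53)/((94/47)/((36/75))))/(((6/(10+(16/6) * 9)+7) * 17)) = 159/1525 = 0.10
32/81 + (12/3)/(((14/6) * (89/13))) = 32572/50463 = 0.65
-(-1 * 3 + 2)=1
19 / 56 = 0.34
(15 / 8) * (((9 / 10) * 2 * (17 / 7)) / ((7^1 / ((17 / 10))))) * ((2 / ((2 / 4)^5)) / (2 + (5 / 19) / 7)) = 593028 / 9485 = 62.52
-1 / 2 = -0.50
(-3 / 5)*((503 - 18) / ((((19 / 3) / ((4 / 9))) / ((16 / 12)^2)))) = -6208 / 171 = -36.30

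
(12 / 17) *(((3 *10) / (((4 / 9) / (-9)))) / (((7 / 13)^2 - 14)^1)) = 1232010 / 39389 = 31.28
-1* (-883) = 883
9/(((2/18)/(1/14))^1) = 81/14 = 5.79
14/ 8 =7/ 4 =1.75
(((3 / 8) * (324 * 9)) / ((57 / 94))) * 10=342630 / 19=18033.16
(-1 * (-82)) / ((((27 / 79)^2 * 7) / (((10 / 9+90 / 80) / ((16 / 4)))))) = 5885263 / 104976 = 56.06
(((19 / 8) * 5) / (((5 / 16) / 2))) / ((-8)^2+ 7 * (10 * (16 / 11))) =0.46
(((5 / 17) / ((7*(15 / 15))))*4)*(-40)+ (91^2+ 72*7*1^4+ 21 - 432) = 995706 / 119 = 8367.28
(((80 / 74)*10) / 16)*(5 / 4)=125 / 148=0.84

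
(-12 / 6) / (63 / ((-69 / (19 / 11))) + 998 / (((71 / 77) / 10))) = -35926 / 194392051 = -0.00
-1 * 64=-64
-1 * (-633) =633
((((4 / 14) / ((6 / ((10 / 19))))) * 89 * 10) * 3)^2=4477.92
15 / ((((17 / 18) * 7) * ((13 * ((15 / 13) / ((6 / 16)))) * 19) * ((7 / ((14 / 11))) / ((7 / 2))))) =27 / 14212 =0.00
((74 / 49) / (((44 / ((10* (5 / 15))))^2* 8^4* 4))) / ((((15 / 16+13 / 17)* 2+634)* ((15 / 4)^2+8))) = 15725 / 418015710072576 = 0.00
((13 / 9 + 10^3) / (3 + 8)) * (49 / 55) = 441637 / 5445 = 81.11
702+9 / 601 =421911 / 601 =702.01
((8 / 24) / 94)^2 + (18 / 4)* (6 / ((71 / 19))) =40795883 / 5646204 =7.23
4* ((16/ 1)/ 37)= 64/ 37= 1.73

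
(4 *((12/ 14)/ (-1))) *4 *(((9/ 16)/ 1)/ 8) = -27/ 28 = -0.96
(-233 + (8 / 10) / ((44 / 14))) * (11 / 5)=-12801 / 25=-512.04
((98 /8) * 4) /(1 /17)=833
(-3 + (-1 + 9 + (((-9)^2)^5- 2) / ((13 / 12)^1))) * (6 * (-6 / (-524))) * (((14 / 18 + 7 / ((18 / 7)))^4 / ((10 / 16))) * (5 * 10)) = 4520755451702385 / 1703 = 2654583353906.27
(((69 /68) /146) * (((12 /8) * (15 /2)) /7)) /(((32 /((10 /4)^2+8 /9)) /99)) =8777835 /35581952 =0.25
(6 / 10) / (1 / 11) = 33 / 5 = 6.60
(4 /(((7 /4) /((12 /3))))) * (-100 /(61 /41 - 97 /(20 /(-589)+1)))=4665800 /504819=9.24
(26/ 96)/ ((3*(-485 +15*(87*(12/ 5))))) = 13/ 381168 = 0.00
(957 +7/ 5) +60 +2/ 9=45838/ 45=1018.62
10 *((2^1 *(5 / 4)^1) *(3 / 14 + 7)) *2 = 2525 / 7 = 360.71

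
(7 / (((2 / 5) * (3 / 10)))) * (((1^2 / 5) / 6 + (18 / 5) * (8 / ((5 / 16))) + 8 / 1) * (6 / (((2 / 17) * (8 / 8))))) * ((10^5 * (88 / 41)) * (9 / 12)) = 1967296100000 / 41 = 47982831707.32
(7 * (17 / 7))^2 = 289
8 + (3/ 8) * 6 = 41/ 4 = 10.25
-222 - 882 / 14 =-285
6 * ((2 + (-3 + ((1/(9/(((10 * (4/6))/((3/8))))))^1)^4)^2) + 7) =587168997103946276/617673396283947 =950.61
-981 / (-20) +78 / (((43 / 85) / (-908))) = -120358617 / 860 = -139951.88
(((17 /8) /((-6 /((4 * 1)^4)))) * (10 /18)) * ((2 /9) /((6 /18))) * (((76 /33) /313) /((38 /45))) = -27200 /92961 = -0.29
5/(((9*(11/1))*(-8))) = -0.01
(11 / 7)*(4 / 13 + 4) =88 / 13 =6.77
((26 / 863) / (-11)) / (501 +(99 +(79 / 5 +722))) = -130 / 63498677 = -0.00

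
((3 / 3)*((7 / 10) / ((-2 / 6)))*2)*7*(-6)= 882 / 5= 176.40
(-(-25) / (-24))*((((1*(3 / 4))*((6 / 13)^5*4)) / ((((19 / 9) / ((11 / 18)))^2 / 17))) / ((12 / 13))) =-4165425 / 41242084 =-0.10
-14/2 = -7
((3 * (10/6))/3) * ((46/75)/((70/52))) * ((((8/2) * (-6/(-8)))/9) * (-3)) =-1196/1575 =-0.76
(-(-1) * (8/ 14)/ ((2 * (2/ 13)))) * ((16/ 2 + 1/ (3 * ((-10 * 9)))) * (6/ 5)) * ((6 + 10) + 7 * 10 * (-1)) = -962.30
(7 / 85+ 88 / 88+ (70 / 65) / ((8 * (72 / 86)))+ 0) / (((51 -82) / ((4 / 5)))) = -197809 / 6165900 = -0.03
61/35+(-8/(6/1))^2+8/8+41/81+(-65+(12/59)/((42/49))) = -9991726/167265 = -59.74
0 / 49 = 0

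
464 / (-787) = -464 / 787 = -0.59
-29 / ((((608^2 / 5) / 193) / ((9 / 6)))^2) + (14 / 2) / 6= 1912391471369 / 1639817674752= 1.17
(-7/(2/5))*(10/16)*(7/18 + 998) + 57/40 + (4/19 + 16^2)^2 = 54725.38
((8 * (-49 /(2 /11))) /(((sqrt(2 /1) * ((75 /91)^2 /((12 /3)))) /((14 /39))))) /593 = -38454416 * sqrt(2) /10006875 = -5.43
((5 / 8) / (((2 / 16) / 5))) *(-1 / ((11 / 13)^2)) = -4225 / 121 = -34.92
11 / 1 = 11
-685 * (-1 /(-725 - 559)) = -685 /1284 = -0.53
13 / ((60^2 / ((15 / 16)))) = 13 / 3840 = 0.00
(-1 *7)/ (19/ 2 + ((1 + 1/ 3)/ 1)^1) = -42/ 65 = -0.65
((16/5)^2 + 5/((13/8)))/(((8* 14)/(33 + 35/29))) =268336/65975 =4.07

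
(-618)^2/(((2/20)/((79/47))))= 301719960/47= 6419573.62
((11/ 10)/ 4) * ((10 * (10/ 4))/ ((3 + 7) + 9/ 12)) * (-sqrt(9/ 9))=-55/ 86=-0.64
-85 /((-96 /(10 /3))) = 425 /144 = 2.95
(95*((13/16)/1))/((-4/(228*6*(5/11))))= -11999.15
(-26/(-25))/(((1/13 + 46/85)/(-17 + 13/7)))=-609076/23905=-25.48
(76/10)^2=57.76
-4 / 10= -2 / 5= -0.40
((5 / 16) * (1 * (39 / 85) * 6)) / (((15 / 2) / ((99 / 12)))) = 1287 / 1360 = 0.95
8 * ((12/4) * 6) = 144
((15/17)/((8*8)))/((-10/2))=-0.00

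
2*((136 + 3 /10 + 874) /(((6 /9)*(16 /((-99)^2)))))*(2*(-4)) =-14852925.45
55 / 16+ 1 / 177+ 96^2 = 26109463 / 2832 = 9219.44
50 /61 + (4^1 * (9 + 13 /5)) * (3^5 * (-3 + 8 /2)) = 3439186 /305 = 11276.02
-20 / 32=-5 / 8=-0.62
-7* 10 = -70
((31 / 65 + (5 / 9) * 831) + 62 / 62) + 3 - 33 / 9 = 30061 / 65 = 462.48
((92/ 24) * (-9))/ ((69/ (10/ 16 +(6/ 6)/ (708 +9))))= -0.31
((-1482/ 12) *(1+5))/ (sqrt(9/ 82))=-2236.68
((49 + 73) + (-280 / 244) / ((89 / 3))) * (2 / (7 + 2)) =1324256 / 48861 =27.10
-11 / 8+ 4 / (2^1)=5 / 8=0.62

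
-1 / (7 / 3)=-3 / 7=-0.43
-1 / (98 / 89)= -0.91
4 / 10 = 2 / 5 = 0.40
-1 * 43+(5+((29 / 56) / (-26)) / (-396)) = -21909859 / 576576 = -38.00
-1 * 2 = -2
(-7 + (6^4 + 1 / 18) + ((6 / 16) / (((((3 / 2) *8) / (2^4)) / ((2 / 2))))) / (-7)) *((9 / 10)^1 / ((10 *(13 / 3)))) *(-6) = -365427 / 2275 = -160.63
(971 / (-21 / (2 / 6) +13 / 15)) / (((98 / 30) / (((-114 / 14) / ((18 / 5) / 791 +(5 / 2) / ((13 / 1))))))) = 91467835875 / 462228662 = 197.88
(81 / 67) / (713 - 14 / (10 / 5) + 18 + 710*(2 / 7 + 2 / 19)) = 0.00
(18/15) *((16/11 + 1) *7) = 1134/55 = 20.62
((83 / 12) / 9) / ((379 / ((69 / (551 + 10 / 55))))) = 20999 / 82723572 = 0.00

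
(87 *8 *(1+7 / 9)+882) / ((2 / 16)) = 50864 / 3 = 16954.67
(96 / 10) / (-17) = -48 / 85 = -0.56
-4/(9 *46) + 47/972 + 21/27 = 18253/22356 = 0.82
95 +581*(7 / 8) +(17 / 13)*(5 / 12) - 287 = 316.92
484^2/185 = 234256/185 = 1266.25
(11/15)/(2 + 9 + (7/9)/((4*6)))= 792/11915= 0.07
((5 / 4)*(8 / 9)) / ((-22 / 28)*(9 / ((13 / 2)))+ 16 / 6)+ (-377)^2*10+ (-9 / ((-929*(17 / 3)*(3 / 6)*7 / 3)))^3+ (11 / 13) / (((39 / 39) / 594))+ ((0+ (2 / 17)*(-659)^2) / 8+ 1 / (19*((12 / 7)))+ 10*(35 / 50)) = 205422152235686270588370493 / 143834228951715673007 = 1428186.84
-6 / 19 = -0.32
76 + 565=641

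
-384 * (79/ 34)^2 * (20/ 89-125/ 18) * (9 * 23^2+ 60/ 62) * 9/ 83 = 476055510991920/ 66180133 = 7193329.62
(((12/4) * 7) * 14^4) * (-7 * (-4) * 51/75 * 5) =384006336/5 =76801267.20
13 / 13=1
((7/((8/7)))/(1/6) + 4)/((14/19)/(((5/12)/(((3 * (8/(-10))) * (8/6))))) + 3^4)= 77425/143148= 0.54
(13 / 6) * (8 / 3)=52 / 9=5.78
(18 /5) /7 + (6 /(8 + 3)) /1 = 408 /385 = 1.06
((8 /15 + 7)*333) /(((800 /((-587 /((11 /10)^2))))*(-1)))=7362741 /4840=1521.23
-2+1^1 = -1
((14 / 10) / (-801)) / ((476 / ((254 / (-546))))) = 127 / 74348820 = 0.00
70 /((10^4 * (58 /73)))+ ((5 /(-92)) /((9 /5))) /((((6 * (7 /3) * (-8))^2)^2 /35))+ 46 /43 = 3129192804905257 /2901221277696000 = 1.08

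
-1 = -1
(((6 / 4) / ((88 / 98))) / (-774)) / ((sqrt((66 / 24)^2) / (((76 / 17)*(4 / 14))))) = -266 / 265353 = -0.00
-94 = -94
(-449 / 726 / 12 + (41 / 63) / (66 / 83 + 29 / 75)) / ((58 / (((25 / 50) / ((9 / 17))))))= 3806890733 / 468400296672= 0.01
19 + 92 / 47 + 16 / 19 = 19467 / 893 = 21.80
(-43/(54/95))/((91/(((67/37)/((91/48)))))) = -2189560/2757573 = -0.79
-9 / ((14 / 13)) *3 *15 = -376.07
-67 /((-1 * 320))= 67 /320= 0.21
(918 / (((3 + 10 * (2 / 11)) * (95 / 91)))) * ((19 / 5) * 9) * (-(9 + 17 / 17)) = -16540524 / 265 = -62417.07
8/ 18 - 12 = -104/ 9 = -11.56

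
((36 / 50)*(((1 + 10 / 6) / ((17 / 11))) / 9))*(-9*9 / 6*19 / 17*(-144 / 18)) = 120384 / 7225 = 16.66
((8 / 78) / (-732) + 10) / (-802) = -71369 / 5723874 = -0.01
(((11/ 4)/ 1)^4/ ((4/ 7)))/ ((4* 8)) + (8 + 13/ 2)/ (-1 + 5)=221271/ 32768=6.75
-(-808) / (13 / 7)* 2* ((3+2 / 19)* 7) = 4671856 / 247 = 18914.40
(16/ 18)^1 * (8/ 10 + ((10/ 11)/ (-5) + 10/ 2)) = 824/ 165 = 4.99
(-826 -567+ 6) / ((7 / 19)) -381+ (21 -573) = -32884 / 7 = -4697.71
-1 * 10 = -10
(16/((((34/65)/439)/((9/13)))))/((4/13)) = 513630/17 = 30213.53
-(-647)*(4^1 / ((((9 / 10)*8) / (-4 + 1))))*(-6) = 6470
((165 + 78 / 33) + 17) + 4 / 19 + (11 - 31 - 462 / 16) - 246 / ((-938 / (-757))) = -49270651 / 784168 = -62.83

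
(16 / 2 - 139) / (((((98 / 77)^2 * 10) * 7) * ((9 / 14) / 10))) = -15851 / 882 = -17.97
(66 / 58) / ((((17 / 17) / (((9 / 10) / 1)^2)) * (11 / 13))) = 3159 / 2900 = 1.09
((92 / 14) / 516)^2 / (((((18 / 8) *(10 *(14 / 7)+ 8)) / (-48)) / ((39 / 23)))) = -1196 / 5707863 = -0.00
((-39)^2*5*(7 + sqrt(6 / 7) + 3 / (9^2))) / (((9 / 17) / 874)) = 12555010*sqrt(42) / 7 + 2385451900 / 27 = 99973750.98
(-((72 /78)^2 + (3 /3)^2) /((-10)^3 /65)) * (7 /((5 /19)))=41629 /13000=3.20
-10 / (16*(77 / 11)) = -5 / 56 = -0.09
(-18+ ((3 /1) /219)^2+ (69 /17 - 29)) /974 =-3890153 /88237582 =-0.04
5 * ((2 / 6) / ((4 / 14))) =35 / 6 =5.83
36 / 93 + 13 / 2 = 427 / 62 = 6.89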